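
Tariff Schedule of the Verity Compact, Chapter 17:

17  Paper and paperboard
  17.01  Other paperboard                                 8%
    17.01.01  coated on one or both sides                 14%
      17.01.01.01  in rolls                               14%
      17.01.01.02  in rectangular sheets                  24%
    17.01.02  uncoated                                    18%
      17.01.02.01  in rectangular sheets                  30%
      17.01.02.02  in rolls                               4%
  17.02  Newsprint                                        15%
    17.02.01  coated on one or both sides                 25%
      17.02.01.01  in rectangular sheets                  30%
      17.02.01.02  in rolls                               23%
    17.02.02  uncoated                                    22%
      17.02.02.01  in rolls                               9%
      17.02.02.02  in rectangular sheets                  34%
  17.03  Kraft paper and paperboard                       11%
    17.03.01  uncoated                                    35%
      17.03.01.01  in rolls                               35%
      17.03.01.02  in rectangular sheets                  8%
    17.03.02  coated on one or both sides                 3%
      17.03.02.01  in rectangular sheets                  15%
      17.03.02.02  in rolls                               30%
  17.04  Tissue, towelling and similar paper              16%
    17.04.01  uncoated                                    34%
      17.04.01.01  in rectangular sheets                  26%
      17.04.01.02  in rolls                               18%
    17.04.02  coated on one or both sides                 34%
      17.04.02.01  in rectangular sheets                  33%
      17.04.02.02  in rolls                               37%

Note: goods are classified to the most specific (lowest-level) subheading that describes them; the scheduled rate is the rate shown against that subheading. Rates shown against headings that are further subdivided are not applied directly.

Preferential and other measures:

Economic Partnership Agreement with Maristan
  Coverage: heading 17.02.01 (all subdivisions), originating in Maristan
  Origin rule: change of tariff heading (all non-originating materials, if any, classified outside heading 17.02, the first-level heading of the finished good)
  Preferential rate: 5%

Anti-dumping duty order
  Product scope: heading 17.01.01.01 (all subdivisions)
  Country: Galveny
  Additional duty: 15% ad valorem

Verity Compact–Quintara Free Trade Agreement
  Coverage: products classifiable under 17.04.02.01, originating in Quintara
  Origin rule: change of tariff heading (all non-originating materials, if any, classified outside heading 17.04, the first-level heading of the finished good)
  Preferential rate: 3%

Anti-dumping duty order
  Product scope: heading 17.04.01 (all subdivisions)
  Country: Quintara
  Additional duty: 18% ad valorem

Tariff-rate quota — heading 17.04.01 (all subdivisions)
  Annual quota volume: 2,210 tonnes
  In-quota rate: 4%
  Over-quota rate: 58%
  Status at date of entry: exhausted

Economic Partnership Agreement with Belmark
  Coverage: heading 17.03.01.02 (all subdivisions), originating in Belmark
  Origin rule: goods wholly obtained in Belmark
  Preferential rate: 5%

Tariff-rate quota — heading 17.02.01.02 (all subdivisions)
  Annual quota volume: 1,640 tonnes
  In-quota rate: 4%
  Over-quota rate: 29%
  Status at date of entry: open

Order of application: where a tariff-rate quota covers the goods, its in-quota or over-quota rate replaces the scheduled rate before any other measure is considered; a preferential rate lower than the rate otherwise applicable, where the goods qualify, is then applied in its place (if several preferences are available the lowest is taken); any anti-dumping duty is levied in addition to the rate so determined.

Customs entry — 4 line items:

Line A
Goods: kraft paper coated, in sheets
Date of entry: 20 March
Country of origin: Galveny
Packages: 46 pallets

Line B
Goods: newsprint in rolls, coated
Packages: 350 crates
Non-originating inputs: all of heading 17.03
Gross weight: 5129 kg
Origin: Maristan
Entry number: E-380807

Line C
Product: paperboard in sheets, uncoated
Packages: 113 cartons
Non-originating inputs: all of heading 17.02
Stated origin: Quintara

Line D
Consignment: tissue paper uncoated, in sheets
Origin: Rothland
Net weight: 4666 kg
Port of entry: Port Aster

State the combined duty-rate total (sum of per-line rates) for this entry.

Line A: kraft paper → 17.03; coated → 17.03.02; in sheets → 17.03.02.01. Scheduled 15%. No special measure applies. → 15%.
Line B: newsprint → 17.02; coated → 17.02.01; in rolls → 17.02.01.02. Scheduled 23%. quota on 17.02.01.02 open → in-quota 4%; Maristan agreement on 17.02.01: CTH met → 5% available; preference 5% not lower than 4% → no reduction. → 4%.
Line C: paperboard → 17.01; uncoated → 17.01.02; in sheets → 17.01.02.01. Scheduled 30%. Quintara agreement on 17.04.02.01: 17.01.02.01 not covered. → 30%.
Line D: tissue paper → 17.04; uncoated → 17.04.01; in sheets → 17.04.01.01. Scheduled 26%. quota on 17.04.01 exhausted → over-quota 58%. → 58%.
Sum: 15% + 4% + 30% + 58% = 107%.

107%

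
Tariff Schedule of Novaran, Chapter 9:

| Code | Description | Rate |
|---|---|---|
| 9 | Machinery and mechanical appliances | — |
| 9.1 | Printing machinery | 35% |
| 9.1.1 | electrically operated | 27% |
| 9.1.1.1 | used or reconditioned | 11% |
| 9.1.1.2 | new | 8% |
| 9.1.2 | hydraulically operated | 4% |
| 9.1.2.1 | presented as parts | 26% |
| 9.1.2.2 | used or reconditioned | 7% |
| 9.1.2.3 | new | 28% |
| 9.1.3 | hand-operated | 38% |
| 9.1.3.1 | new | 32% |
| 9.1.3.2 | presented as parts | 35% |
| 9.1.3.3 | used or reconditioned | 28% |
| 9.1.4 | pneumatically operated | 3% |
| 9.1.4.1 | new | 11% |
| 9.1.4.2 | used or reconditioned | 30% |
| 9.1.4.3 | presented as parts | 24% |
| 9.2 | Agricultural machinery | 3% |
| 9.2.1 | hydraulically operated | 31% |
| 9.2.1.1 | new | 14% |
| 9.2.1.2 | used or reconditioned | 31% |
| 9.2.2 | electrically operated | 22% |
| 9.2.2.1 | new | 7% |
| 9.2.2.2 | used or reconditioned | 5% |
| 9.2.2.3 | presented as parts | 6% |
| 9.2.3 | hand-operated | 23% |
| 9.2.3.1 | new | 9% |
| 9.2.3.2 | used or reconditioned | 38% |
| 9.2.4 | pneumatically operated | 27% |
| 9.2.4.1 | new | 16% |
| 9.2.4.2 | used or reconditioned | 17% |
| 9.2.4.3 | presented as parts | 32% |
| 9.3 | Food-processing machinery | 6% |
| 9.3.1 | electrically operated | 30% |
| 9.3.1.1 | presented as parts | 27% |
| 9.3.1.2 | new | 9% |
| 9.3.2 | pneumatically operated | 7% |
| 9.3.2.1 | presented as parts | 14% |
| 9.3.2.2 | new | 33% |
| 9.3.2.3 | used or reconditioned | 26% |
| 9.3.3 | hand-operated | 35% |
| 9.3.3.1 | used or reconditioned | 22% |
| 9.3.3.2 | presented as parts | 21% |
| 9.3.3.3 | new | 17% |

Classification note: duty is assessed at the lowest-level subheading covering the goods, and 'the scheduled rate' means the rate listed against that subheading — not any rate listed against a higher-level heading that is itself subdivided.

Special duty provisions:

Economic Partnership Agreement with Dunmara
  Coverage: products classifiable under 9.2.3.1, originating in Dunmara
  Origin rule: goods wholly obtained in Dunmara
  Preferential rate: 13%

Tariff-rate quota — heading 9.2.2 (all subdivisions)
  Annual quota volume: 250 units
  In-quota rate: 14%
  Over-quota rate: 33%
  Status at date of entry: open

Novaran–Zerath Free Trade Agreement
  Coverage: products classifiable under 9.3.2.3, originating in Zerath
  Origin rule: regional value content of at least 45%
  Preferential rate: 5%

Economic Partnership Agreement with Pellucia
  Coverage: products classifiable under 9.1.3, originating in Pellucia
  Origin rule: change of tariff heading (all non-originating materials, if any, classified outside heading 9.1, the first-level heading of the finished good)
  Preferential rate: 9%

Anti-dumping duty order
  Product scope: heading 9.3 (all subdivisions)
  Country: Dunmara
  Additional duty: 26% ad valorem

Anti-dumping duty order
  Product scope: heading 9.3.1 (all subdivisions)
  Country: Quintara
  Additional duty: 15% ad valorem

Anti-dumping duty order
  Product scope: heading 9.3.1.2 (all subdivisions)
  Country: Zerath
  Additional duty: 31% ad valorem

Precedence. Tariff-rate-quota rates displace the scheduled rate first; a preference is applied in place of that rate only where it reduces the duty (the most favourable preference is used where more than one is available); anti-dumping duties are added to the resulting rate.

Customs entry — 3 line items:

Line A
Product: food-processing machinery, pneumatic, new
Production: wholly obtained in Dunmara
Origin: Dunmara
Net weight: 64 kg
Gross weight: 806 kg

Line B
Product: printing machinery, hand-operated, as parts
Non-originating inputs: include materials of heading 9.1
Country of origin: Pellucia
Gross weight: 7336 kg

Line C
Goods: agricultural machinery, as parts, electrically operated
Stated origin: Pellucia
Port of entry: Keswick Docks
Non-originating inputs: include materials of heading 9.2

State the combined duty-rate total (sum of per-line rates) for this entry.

Line A: food-processing → 9.3; pneumatic → 9.3.2; new → 9.3.2.2. Scheduled 33%. Dunmara agreement on 9.2.3.1: 9.3.2.2 not covered; anti-dumping (Dunmara, 9.3): +26%; total 33% + 26% = 59%. → 59%.
Line B: printing → 9.1; hand-operated → 9.1.3; as parts → 9.1.3.2. Scheduled 35%. Pellucia agreement on 9.1.3: CTH not met. → 35%.
Line C: agricultural → 9.2; electrically operated → 9.2.2; as parts → 9.2.2.3. Scheduled 6%. quota on 9.2.2 open → in-quota 14%; Pellucia agreement on 9.1.3: 9.2.2.3 not covered. → 14%.
Sum: 59% + 35% + 14% = 108%.

108%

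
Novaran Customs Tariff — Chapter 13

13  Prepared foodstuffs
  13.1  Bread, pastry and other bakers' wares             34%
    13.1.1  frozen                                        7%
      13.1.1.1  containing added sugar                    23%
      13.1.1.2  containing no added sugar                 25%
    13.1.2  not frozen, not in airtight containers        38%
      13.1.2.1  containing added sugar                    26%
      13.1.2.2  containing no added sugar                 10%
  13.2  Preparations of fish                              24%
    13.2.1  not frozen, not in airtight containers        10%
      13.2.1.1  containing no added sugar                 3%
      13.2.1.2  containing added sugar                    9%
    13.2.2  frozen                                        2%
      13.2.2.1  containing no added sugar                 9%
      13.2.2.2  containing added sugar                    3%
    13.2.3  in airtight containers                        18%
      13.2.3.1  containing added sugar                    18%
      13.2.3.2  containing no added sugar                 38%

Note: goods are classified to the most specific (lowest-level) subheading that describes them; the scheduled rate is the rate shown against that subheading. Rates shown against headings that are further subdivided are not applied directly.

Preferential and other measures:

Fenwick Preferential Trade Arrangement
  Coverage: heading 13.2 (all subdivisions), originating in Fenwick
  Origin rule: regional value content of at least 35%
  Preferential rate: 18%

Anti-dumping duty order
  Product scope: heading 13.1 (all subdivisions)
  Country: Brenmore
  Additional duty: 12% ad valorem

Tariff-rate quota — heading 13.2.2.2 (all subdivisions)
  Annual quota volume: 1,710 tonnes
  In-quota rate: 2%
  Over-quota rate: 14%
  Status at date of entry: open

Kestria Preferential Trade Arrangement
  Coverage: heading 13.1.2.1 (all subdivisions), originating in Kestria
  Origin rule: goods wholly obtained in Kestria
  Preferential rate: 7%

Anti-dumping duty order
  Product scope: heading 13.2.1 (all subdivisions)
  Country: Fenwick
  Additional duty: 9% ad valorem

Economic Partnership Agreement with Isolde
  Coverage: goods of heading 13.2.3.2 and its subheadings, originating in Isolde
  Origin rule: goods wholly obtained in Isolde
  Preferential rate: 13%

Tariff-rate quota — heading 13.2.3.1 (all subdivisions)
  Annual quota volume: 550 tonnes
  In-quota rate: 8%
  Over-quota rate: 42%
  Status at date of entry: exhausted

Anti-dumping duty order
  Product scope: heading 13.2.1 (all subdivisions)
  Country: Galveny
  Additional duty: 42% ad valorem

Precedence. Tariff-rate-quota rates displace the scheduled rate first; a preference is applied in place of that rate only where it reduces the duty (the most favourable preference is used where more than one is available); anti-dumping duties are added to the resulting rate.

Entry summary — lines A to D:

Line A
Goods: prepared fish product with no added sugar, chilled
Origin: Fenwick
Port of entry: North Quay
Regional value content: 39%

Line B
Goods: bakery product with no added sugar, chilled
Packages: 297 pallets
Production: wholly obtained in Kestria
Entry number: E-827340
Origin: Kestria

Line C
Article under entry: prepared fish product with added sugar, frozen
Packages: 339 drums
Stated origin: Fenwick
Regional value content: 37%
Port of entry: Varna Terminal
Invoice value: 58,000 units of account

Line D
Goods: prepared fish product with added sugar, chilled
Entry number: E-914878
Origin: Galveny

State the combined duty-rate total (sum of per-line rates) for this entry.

Line A: prepared fish product → 13.2; chilled → 13.2.1; with no added sugar → 13.2.1.1. Scheduled 3%. Fenwick agreement on 13.2: RVC ≥ 35% → 18% available; preference 18% not lower than 3% → no reduction; anti-dumping (Fenwick, 13.2.1): +9%; total 3% + 9% = 12%. → 12%.
Line B: bakery product → 13.1; chilled → 13.1.2; with no added sugar → 13.1.2.2. Scheduled 10%. Kestria agreement on 13.1.2.1: 13.1.2.2 not covered. → 10%.
Line C: prepared fish product → 13.2; frozen → 13.2.2; with added sugar → 13.2.2.2. Scheduled 3%. quota on 13.2.2.2 open → in-quota 2%; Fenwick agreement on 13.2: RVC ≥ 35% → 18% available; preference 18% not lower than 2% → no reduction. → 2%.
Line D: prepared fish product → 13.2; chilled → 13.2.1; with added sugar → 13.2.1.2. Scheduled 9%. anti-dumping (Galveny, 13.2.1): +42%; total 9% + 42% = 51%. → 51%.
Sum: 12% + 10% + 2% + 51% = 75%.

75%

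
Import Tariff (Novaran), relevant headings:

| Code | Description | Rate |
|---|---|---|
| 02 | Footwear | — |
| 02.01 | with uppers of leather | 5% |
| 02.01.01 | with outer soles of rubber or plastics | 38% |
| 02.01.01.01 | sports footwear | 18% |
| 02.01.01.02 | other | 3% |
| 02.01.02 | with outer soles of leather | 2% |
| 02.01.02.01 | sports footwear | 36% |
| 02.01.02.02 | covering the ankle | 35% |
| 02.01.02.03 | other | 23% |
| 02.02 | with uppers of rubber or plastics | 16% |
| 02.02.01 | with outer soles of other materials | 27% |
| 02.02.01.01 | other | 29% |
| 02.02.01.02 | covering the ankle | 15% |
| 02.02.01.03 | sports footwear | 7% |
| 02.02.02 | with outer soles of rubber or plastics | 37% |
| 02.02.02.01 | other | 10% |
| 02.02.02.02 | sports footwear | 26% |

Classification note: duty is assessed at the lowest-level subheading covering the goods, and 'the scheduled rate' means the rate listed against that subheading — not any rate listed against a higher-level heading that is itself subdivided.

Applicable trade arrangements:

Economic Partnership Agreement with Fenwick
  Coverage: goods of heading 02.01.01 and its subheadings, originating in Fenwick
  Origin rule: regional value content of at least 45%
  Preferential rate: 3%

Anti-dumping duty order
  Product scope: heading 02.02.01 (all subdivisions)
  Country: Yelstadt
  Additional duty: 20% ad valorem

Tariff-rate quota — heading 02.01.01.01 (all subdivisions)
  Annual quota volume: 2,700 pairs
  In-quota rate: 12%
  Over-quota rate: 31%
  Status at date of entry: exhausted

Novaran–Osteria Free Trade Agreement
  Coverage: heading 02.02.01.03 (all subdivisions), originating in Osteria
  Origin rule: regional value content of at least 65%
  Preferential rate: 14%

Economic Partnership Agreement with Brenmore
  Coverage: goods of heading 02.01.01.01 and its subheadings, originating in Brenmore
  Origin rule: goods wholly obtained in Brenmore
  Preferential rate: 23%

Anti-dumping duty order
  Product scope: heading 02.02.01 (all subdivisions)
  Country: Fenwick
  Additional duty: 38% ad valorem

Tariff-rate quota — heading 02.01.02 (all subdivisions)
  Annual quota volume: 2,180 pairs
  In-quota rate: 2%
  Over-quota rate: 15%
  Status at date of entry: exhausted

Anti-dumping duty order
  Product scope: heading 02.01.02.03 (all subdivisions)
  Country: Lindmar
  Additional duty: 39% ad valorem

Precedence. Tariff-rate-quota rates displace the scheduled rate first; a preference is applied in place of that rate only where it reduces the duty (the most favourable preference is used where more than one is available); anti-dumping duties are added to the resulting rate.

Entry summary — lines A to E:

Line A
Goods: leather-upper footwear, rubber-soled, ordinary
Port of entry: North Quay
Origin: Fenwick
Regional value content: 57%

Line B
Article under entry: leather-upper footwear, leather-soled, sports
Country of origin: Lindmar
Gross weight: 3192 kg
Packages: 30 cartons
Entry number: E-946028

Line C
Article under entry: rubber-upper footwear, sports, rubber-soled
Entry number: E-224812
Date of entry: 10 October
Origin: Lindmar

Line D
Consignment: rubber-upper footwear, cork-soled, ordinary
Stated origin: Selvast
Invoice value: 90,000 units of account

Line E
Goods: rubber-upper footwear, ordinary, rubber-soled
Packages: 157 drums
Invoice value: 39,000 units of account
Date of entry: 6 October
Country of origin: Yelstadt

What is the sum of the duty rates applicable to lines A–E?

83%

Line A: leather-upper → 02.01; rubber-soled → 02.01.01; ordinary → 02.01.01.02. Scheduled 3%. Fenwick agreement on 02.01.01: RVC ≥ 45% → 3% available; preference 3% not lower than 3% → no reduction. → 3%.
Line B: leather-upper → 02.01; leather-soled → 02.01.02; sports → 02.01.02.01. Scheduled 36%. quota on 02.01.02 exhausted → over-quota 15%. → 15%.
Line C: rubber-upper → 02.02; rubber-soled → 02.02.02; sports → 02.02.02.02. Scheduled 26%. No special measure applies. → 26%.
Line D: rubber-upper → 02.02; cork-soled → 02.02.01; ordinary → 02.02.01.01. Scheduled 29%. No special measure applies. → 29%.
Line E: rubber-upper → 02.02; rubber-soled → 02.02.02; ordinary → 02.02.02.01. Scheduled 10%. No special measure applies. → 10%.
Sum: 3% + 15% + 26% + 29% + 10% = 83%.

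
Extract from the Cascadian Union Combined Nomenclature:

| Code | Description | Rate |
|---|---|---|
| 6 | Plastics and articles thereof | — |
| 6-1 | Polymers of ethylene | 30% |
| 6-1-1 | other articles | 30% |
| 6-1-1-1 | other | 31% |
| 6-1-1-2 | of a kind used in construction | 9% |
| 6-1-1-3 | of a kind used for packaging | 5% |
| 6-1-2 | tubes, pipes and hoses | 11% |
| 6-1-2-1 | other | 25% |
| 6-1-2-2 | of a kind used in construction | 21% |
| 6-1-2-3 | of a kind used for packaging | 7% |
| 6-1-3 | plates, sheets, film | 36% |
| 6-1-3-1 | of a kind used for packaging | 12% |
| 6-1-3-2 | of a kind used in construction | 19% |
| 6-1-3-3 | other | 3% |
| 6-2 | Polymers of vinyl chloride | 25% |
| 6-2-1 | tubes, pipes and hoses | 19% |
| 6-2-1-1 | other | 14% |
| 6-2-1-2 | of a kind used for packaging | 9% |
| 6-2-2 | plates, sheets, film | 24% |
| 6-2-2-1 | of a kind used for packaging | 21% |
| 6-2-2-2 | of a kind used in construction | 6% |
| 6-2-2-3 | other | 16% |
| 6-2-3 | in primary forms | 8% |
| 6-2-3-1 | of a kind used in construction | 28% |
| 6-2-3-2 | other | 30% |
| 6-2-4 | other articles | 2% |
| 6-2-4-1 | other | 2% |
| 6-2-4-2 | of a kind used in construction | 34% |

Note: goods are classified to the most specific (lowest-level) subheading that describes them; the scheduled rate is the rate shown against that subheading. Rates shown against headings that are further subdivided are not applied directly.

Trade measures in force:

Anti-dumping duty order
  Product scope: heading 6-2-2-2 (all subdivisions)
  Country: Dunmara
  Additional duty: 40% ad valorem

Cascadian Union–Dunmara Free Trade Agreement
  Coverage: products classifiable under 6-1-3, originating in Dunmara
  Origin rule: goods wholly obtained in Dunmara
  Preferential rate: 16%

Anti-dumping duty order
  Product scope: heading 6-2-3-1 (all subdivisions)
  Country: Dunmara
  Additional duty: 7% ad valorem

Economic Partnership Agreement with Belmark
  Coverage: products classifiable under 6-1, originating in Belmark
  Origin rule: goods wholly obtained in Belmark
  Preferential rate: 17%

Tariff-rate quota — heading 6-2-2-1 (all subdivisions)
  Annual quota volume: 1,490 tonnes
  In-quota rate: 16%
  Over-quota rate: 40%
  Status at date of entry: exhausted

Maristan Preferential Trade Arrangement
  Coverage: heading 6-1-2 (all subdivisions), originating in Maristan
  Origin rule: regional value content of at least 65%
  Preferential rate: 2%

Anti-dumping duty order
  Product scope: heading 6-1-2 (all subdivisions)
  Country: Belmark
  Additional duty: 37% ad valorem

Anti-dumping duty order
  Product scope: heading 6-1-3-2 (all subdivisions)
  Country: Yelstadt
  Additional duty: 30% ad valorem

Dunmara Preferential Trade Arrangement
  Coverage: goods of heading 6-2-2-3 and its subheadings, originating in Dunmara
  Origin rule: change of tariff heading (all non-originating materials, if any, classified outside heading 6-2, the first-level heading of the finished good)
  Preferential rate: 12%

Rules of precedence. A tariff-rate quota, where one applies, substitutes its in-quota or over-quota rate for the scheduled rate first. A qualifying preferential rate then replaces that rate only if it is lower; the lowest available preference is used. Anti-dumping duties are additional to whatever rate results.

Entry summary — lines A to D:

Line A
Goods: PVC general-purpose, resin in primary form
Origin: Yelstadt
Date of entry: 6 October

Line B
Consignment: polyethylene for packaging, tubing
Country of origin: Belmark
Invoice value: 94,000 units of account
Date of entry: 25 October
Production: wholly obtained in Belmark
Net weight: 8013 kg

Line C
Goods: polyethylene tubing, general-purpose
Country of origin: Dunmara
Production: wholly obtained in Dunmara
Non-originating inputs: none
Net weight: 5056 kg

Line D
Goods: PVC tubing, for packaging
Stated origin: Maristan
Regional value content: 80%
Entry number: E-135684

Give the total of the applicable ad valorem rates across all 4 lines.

108%

Line A: PVC → 6-2; resin in primary form → 6-2-3; general-purpose → 6-2-3-2. Scheduled 30%. No special measure applies. → 30%.
Line B: polyethylene → 6-1; tubing → 6-1-2; for packaging → 6-1-2-3. Scheduled 7%. Belmark agreement on 6-1: wholly obtained → 17% available; preference 17% not lower than 7% → no reduction; anti-dumping (Belmark, 6-1-2): +37%; total 7% + 37% = 44%. → 44%.
Line C: polyethylene → 6-1; tubing → 6-1-2; general-purpose → 6-1-2-1. Scheduled 25%. Dunmara agreement on 6-1-3: 6-1-2-1 not covered; Dunmara agreement on 6-2-2-3: 6-1-2-1 not covered. → 25%.
Line D: PVC → 6-2; tubing → 6-2-1; for packaging → 6-2-1-2. Scheduled 9%. Maristan agreement on 6-1-2: 6-2-1-2 not covered. → 9%.
Sum: 30% + 44% + 25% + 9% = 108%.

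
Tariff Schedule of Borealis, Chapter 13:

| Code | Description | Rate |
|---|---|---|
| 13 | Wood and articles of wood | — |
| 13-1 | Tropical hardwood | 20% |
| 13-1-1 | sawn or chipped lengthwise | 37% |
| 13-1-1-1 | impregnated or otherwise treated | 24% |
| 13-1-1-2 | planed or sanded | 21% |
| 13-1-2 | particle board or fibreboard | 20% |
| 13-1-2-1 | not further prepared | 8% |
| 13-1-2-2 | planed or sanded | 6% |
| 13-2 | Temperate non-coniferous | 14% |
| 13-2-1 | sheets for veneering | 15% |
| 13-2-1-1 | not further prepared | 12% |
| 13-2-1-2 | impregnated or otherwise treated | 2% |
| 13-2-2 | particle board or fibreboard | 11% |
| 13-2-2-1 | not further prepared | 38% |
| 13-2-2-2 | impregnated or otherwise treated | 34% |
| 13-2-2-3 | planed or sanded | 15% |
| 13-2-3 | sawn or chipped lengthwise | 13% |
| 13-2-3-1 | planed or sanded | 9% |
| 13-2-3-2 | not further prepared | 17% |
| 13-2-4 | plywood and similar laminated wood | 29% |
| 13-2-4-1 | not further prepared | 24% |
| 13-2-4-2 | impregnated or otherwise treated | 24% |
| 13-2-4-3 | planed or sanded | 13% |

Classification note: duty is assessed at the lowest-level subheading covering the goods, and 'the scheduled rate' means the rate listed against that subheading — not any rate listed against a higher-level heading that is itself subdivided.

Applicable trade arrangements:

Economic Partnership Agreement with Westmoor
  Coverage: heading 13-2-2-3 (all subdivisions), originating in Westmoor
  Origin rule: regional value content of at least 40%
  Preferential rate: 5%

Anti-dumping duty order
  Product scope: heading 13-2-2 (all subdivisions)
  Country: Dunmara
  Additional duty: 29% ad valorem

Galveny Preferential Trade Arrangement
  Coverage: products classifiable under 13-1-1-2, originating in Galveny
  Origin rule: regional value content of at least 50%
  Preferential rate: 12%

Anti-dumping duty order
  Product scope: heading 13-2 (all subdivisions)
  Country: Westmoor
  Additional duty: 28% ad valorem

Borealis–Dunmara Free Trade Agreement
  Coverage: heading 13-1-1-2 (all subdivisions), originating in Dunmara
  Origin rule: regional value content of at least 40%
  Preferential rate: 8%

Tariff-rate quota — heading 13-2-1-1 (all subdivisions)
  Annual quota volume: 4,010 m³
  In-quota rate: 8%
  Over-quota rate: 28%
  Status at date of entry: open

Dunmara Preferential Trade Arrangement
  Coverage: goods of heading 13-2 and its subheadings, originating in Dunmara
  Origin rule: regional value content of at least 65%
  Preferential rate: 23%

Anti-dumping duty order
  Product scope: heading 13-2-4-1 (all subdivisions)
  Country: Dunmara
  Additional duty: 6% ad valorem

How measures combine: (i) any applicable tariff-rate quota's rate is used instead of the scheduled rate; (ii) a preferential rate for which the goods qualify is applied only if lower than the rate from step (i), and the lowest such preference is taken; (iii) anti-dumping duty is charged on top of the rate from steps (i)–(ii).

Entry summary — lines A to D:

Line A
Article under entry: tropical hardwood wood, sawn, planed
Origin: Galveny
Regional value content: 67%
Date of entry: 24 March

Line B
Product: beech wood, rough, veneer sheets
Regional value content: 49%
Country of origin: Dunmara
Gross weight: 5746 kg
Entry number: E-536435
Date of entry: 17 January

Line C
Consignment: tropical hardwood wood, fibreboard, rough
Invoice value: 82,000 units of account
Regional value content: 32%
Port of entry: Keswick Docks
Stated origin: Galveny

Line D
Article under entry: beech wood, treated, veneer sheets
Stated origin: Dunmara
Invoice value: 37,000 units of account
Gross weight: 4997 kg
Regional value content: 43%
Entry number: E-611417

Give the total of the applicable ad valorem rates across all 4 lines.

30%

Line A: tropical hardwood → 13-1; sawn → 13-1-1; planed → 13-1-1-2. Scheduled 21%. Galveny agreement on 13-1-1-2: RVC ≥ 50% → 12% available; preferential 12%. → 12%.
Line B: beech → 13-2; veneer sheets → 13-2-1; rough → 13-2-1-1. Scheduled 12%. quota on 13-2-1-1 open → in-quota 8%; Dunmara agreement on 13-1-1-2: 13-2-1-1 not covered; Dunmara agreement on 13-2: RVC < 65%. → 8%.
Line C: tropical hardwood → 13-1; fibreboard → 13-1-2; rough → 13-1-2-1. Scheduled 8%. Galveny agreement on 13-1-1-2: 13-1-2-1 not covered. → 8%.
Line D: beech → 13-2; veneer sheets → 13-2-1; treated → 13-2-1-2. Scheduled 2%. Dunmara agreement on 13-1-1-2: 13-2-1-2 not covered; Dunmara agreement on 13-2: RVC < 65%. → 2%.
Sum: 12% + 8% + 8% + 2% = 30%.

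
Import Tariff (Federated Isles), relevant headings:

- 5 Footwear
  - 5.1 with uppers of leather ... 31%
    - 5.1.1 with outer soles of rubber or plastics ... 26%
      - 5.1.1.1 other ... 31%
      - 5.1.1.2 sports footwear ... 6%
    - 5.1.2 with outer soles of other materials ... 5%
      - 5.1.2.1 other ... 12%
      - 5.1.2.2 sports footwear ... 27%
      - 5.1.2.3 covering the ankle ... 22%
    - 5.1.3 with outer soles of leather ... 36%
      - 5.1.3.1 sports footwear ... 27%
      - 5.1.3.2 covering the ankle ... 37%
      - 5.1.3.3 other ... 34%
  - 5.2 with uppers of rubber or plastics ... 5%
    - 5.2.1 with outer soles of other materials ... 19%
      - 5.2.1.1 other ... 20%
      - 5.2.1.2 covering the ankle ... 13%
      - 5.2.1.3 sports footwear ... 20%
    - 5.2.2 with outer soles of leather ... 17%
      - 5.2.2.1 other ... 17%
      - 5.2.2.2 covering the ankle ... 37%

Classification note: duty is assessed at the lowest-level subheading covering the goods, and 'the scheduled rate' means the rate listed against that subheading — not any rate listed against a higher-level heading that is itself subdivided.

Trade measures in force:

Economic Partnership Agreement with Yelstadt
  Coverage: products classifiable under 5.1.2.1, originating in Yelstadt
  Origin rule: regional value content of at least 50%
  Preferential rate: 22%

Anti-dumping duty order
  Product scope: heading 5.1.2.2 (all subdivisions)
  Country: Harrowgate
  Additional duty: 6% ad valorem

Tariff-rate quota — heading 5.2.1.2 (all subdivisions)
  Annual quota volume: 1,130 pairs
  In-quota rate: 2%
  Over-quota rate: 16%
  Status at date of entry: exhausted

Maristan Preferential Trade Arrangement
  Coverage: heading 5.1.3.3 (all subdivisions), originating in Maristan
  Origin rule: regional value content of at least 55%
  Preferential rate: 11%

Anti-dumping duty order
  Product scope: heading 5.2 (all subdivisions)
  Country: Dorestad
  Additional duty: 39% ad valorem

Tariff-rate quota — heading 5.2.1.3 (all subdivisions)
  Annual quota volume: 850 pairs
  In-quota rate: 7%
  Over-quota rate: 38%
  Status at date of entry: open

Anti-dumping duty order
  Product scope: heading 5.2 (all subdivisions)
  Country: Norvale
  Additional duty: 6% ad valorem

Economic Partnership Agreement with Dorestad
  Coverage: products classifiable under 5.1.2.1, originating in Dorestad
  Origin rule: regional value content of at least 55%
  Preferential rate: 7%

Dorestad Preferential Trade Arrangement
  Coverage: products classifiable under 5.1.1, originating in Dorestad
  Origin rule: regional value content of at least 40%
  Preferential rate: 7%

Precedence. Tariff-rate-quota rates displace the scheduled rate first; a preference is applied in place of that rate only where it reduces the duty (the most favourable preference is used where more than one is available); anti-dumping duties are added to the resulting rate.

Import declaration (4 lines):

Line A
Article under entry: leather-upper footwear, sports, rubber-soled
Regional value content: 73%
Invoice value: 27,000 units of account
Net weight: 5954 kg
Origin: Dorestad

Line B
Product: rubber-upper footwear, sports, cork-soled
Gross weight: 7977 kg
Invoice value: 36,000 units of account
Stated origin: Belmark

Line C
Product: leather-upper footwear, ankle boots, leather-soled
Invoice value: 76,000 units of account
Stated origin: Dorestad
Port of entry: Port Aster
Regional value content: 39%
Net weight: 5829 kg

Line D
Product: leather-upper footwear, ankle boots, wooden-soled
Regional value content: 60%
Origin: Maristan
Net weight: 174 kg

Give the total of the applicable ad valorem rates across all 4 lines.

72%

Line A: leather-upper → 5.1; rubber-soled → 5.1.1; sports → 5.1.1.2. Scheduled 6%. Dorestad agreement on 5.1.2.1: 5.1.1.2 not covered; Dorestad agreement on 5.1.1: RVC ≥ 40% → 7% available; preference 7% not lower than 6% → no reduction. → 6%.
Line B: rubber-upper → 5.2; cork-soled → 5.2.1; sports → 5.2.1.3. Scheduled 20%. quota on 5.2.1.3 open → in-quota 7%. → 7%.
Line C: leather-upper → 5.1; leather-soled → 5.1.3; ankle boots → 5.1.3.2. Scheduled 37%. Dorestad agreement on 5.1.2.1: 5.1.3.2 not covered; Dorestad agreement on 5.1.1: 5.1.3.2 not covered. → 37%.
Line D: leather-upper → 5.1; wooden-soled → 5.1.2; ankle boots → 5.1.2.3. Scheduled 22%. Maristan agreement on 5.1.3.3: 5.1.2.3 not covered. → 22%.
Sum: 6% + 7% + 37% + 22% = 72%.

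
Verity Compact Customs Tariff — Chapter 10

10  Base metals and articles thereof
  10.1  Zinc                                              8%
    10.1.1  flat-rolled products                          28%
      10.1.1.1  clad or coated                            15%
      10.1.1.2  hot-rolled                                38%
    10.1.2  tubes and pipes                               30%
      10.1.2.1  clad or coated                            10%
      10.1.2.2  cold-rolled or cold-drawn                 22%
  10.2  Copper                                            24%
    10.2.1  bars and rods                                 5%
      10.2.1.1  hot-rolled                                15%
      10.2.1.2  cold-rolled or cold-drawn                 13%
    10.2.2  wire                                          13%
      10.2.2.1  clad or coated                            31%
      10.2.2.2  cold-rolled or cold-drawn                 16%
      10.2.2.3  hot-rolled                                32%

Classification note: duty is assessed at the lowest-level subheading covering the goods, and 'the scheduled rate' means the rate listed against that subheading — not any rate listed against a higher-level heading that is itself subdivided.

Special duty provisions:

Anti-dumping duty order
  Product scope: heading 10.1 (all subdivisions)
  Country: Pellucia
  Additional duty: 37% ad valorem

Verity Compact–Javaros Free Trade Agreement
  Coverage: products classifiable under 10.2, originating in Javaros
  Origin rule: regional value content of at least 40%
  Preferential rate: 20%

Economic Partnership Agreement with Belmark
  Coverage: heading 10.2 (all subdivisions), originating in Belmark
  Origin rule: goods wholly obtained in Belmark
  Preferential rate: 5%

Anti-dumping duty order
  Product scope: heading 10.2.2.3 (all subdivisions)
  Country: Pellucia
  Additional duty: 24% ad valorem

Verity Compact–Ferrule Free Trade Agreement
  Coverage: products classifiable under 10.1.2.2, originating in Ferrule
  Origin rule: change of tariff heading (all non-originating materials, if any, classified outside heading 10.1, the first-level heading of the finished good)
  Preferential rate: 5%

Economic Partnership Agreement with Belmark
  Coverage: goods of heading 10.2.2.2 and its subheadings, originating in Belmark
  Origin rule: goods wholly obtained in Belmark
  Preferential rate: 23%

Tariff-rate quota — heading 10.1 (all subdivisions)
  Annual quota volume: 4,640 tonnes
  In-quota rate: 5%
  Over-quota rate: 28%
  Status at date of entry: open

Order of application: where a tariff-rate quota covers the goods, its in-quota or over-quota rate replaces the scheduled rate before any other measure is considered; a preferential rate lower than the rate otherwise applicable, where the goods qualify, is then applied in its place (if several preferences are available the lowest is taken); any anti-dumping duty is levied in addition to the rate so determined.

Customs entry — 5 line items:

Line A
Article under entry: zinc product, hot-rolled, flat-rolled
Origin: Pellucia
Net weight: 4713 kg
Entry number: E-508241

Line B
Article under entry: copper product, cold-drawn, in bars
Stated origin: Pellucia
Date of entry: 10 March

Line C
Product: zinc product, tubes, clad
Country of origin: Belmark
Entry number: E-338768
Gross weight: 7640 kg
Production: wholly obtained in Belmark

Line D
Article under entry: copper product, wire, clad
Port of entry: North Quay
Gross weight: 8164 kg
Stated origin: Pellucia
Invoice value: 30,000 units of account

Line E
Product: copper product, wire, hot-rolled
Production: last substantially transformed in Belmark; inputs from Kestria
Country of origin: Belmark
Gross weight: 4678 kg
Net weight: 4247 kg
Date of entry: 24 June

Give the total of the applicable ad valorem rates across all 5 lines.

Line A: zinc → 10.1; flat-rolled → 10.1.1; hot-rolled → 10.1.1.2. Scheduled 38%. quota on 10.1 open → in-quota 5%; anti-dumping (Pellucia, 10.1): +37%; total 5% + 37% = 42%. → 42%.
Line B: copper → 10.2; in bars → 10.2.1; cold-drawn → 10.2.1.2. Scheduled 13%. No special measure applies. → 13%.
Line C: zinc → 10.1; tubes → 10.1.2; clad → 10.1.2.1. Scheduled 10%. quota on 10.1 open → in-quota 5%; Belmark agreement on 10.2: 10.1.2.1 not covered; Belmark agreement on 10.2.2.2: 10.1.2.1 not covered. → 5%.
Line D: copper → 10.2; wire → 10.2.2; clad → 10.2.2.1. Scheduled 31%. No special measure applies. → 31%.
Line E: copper → 10.2; wire → 10.2.2; hot-rolled → 10.2.2.3. Scheduled 32%. Belmark agreement on 10.2: not wholly obtained; Belmark agreement on 10.2.2.2: 10.2.2.3 not covered. → 32%.
Sum: 42% + 13% + 5% + 31% + 32% = 123%.

123%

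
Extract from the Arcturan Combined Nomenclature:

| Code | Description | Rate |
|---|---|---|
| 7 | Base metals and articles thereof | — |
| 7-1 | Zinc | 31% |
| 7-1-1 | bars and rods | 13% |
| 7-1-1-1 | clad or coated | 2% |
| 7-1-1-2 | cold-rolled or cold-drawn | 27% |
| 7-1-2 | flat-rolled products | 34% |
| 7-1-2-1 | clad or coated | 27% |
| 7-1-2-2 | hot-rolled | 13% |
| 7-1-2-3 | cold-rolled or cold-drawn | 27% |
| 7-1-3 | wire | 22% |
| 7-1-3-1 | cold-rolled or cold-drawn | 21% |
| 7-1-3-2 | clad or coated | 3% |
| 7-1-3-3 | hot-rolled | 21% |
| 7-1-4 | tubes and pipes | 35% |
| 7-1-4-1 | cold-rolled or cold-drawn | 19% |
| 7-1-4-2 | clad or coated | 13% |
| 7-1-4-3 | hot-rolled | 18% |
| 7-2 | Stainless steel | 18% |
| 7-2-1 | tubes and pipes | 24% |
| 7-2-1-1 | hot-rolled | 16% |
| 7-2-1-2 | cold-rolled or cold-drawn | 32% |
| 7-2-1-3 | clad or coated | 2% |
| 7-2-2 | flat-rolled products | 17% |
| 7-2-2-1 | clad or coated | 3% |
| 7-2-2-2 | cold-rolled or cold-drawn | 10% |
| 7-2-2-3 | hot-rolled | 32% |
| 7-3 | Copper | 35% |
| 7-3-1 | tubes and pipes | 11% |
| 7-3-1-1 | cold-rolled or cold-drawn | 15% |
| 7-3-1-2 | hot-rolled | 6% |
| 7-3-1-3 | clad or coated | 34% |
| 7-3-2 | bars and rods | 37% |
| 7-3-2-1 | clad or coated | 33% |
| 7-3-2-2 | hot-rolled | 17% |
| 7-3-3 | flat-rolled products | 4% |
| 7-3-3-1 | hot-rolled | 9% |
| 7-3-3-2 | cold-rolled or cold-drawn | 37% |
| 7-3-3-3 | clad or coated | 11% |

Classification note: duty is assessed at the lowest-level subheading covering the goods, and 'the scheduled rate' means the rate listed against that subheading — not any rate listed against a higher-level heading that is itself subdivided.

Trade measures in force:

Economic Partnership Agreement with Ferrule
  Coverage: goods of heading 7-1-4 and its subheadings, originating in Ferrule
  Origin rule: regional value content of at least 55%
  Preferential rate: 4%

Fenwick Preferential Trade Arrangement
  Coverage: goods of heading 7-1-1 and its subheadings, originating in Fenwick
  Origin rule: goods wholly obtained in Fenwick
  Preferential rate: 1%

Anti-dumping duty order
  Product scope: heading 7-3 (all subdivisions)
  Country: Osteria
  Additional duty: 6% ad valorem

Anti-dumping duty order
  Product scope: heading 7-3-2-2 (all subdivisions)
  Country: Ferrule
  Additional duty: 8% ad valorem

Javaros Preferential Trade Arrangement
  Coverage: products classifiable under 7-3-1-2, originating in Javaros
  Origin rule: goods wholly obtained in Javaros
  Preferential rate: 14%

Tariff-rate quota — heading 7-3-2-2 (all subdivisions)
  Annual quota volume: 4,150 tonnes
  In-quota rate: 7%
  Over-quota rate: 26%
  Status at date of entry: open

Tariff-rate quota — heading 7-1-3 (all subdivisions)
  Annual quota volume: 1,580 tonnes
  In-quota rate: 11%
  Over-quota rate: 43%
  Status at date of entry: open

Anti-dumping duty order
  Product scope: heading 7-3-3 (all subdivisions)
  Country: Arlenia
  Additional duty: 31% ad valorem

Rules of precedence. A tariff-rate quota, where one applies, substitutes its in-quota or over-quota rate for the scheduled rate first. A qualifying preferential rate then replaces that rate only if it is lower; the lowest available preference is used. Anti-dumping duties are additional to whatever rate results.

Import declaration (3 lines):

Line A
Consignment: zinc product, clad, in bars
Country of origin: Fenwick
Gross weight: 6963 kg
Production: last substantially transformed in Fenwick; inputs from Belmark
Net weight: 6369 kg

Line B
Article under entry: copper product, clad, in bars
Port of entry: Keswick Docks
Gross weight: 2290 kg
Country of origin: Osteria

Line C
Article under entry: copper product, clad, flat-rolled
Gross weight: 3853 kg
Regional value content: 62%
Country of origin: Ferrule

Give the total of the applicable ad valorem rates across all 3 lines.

52%

Line A: zinc → 7-1; in bars → 7-1-1; clad → 7-1-1-1. Scheduled 2%. Fenwick agreement on 7-1-1: not wholly obtained. → 2%.
Line B: copper → 7-3; in bars → 7-3-2; clad → 7-3-2-1. Scheduled 33%. anti-dumping (Osteria, 7-3): +6%; total 33% + 6% = 39%. → 39%.
Line C: copper → 7-3; flat-rolled → 7-3-3; clad → 7-3-3-3. Scheduled 11%. Ferrule agreement on 7-1-4: 7-3-3-3 not covered. → 11%.
Sum: 2% + 39% + 11% = 52%.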